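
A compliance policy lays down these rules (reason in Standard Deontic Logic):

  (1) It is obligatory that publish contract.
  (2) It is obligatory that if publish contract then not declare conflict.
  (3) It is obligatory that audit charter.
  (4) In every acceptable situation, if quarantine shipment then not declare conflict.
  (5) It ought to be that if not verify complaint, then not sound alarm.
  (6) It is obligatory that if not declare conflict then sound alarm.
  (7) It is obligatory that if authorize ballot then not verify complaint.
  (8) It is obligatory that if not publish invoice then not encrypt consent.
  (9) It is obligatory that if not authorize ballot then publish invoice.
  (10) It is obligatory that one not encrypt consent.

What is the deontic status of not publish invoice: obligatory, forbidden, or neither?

Forbidden

From premise 1 we have O(publish_contract).
From O(publish_contract) and premise 2, O(publish_contract → ¬declare_conflict), we obtain O(¬declare_conflict).
From O(¬declare_conflict) and premise 6, O(¬declare_conflict → sound_alarm), we obtain O(sound_alarm).
Premise 5 is O(¬verify_complaint → ¬sound_alarm); contrapositively O(sound_alarm → verify_complaint). Since O(sound_alarm) holds, K gives O(verify_complaint).
Premise 7 is O(authorize_ballot → ¬verify_complaint); contrapositively O(verify_complaint → ¬authorize_ballot). Since O(verify_complaint) holds, K gives O(¬authorize_ballot).
Premise 9 is O(¬authorize_ballot → publish_invoice); since O(¬authorize_ballot), deontic closure gives O(publish_invoice).
Premises 3, 4, 8, 10 do not contribute to this derivation.
Thus O(publish_invoice), which is F(¬publish_invoice): ¬publish_invoice is forbidden.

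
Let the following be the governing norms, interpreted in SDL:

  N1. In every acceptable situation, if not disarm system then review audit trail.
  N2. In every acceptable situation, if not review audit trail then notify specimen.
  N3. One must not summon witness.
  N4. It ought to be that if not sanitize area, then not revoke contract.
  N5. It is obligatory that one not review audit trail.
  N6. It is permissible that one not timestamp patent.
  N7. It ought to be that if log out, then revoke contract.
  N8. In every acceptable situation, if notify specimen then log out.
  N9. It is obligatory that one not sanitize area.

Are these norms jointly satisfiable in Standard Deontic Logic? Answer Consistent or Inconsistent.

Inconsistent

Premise 9 gives O(¬sanitize_area).
With premise 4, O(¬sanitize_area → ¬revoke_contract), the K-axiom yields O(¬revoke_contract).
Premise 7 is O(log_out → revoke_contract); contrapositively O(¬revoke_contract → ¬log_out). Since O(¬revoke_contract) holds, K gives O(¬log_out).
Premise 8 is O(notify_specimen → log_out); contrapositively O(¬log_out → ¬notify_specimen). Since O(¬log_out) holds, K gives O(¬notify_specimen).
Premise 2, O(¬review_audit_trail → notify_specimen), contraposes to O(¬notify_specimen → review_audit_trail); with O(¬notify_specimen) we get O(review_audit_trail).
But premise 5 directly asserts O(¬review_audit_trail).
We now have both O(review_audit_trail) and O(¬review_audit_trail) — review_audit_trail is simultaneously obligatory and forbidden, violating the D-axiom.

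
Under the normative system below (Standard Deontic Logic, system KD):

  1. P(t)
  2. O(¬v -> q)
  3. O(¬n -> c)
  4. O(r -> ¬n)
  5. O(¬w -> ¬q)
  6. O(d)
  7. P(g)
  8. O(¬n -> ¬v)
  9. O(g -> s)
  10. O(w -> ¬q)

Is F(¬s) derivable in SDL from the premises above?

No

Premise 9 is O(g -> s), but O(g) is not derivable from the premises (the permission P(g) asserts only ¬O(¬g), not O(g)), so it does not yield O(s).
No other premise forces O(s). An ideal world satisfying every premise can still have ¬s true, so F(¬s) is not derivable.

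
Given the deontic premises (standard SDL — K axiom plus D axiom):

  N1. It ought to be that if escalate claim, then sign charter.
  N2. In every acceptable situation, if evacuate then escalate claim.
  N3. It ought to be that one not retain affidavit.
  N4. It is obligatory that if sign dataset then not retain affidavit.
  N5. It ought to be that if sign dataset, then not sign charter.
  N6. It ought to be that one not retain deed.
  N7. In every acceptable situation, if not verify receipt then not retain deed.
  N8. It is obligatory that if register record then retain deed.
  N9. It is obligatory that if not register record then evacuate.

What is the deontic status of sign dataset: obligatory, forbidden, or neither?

Forbidden

Premise 6 gives O(¬retain_deed).
Premise 8, O(register_record → retain_deed), contraposes to O(¬retain_deed → ¬register_record); with O(¬retain_deed) we get O(¬register_record).
Premise 9 is O(¬register_record → evacuate); since O(¬register_record), deontic closure gives O(evacuate).
With premise 2, O(evacuate → escalate_claim), the K-axiom yields O(escalate_claim).
Premise 1 is O(escalate_claim → sign_charter); since O(escalate_claim), deontic closure gives O(sign_charter).
The contrapositive of premise 5 (O(sign_dataset → ¬sign_charter)) is O(sign_charter → ¬sign_dataset), and O(sign_charter) is already established, so O(¬sign_dataset).
Premises 3, 4, 7 do not contribute to this derivation.
Thus O(¬sign_dataset), which is F(sign_dataset): sign_dataset is forbidden.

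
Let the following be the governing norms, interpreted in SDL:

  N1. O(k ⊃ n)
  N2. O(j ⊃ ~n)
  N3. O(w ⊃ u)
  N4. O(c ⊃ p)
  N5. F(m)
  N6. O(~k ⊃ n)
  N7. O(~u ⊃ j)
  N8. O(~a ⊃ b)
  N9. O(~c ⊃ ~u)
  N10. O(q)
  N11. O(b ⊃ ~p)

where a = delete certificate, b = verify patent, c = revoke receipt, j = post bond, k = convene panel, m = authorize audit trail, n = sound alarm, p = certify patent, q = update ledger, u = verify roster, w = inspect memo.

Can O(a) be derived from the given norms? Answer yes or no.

Premises 6 and 1 cover both cases: O(~k ⊃ n) and O(k ⊃ n). Since ~k ∨ k is a tautology, O(n) follows.
The contrapositive of premise 2 (O(j ⊃ ~n)) is O(n ⊃ ~j), and O(n) is already established, so O(~j).
The contrapositive of premise 7 (O(~u ⊃ j)) is O(~j ⊃ u), and O(~j) is already established, so O(u).
The contrapositive of premise 9 (O(~c ⊃ ~u)) is O(u ⊃ c), and O(u) is already established, so O(c).
Applying K to premise 4 (O(c ⊃ p)) and O(c) yields O(p).
The contrapositive of premise 11 (O(b ⊃ ~p)) is O(p ⊃ ~b), and O(p) is already established, so O(~b).
The contrapositive of premise 8 (O(~a ⊃ b)) is O(~b ⊃ a), and O(~b) is already established, so O(a).
Premises 3, 5, 10 do not contribute to this derivation.
So O(a) follows.

Yes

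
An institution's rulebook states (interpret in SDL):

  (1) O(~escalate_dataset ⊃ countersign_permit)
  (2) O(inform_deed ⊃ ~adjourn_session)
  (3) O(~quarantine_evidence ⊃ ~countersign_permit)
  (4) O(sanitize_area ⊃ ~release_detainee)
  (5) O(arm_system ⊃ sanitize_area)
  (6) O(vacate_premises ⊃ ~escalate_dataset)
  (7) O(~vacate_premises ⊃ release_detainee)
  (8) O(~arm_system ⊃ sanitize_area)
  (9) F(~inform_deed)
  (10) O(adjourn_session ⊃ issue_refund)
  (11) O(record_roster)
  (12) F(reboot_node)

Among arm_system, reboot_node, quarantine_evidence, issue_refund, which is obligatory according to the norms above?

quarantine_evidence

Premises 5 and 8 cover both cases: O(arm_system ⊃ sanitize_area) and O(~arm_system ⊃ sanitize_area). Since arm_system ∨ ~arm_system is a tautology, O(sanitize_area) follows.
Applying K to premise 4 (O(sanitize_area ⊃ ~release_detainee)) and O(sanitize_area) yields O(~release_detainee).
The contrapositive of premise 7 (O(~vacate_premises ⊃ release_detainee)) is O(~release_detainee ⊃ vacate_premises), and O(~release_detainee) is already established, so O(vacate_premises).
With premise 6, O(vacate_premises ⊃ ~escalate_dataset), the K-axiom yields O(~escalate_dataset).
With premise 1, O(~escalate_dataset ⊃ countersign_permit), the K-axiom yields O(countersign_permit).
The contrapositive of premise 3 (O(~quarantine_evidence ⊃ ~countersign_permit)) is O(countersign_permit ⊃ quarantine_evidence), and O(countersign_permit) is already established, so O(quarantine_evidence).
So O(quarantine_evidence) holds — quarantine_evidence is obligatory. None of the other listed options is made obligatory by any chain of premises.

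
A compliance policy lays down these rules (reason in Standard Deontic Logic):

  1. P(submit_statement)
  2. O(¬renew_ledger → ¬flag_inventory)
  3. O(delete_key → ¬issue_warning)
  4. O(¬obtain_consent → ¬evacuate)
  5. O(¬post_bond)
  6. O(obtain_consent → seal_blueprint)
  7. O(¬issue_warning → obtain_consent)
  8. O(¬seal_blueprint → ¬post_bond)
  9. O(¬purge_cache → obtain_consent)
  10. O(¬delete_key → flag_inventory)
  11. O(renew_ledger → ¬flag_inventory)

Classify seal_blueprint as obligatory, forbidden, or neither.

Obligatory

Premises 2 and 11 are O(¬renew_ledger → ¬flag_inventory) and O(renew_ledger → ¬flag_inventory); every ideal world satisfies ¬renew_ledger or renew_ledger, so in either case ¬flag_inventory holds — hence O(¬flag_inventory).
Premise 10, O(¬delete_key → flag_inventory), contraposes to O(¬flag_inventory → delete_key); with O(¬flag_inventory) we get O(delete_key).
Premise 3 is O(delete_key → ¬issue_warning); since O(delete_key), deontic closure gives O(¬issue_warning).
Premise 7 is O(¬issue_warning → obtain_consent); since O(¬issue_warning), deontic closure gives O(obtain_consent).
From O(obtain_consent) and premise 6, O(obtain_consent → seal_blueprint), we obtain O(seal_blueprint).
Premises 1, 4, 5, 8, 9 do not contribute to this derivation.
Hence seal_blueprint is obligatory.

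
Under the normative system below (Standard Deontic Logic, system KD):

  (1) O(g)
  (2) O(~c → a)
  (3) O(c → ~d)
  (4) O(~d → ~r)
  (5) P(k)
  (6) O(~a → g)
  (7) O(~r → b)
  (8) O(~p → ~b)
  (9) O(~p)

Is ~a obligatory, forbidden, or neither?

Forbidden

Premise 9 gives O(~p).
From O(~p) and premise 8, O(~p → ~b), we obtain O(~b).
Premise 7, O(~r → b), contraposes to O(~b → r); with O(~b) we get O(r).
Premise 4, O(~d → ~r), contraposes to O(r → d); with O(r) we get O(d).
The contrapositive of premise 3 (O(c → ~d)) is O(d → ~c), and O(d) is already established, so O(~c).
From O(~c) and premise 2, O(~c → a), we obtain O(a).
Premises 1, 5, 6 do not contribute to this derivation.
Thus O(a), which is F(~a): ~a is forbidden.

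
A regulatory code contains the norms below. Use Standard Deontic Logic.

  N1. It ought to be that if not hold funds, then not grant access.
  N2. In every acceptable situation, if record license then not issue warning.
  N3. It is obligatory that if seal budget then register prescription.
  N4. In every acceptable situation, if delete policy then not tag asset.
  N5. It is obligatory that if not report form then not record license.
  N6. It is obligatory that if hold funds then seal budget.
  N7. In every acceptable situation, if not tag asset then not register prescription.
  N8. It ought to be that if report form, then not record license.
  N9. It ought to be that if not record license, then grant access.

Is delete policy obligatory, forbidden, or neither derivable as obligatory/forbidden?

Premises 5 and 8 are O(¬report_form → ¬record_license) and O(report_form → ¬record_license); every ideal world satisfies ¬report_form or report_form, so in either case ¬record_license holds — hence O(¬record_license).
With premise 9, O(¬record_license → grant_access), the K-axiom yields O(grant_access).
The contrapositive of premise 1 (O(¬hold_funds → ¬grant_access)) is O(grant_access → hold_funds), and O(grant_access) is already established, so O(hold_funds).
Applying K to premise 6 (O(hold_funds → seal_budget)) and O(hold_funds) yields O(seal_budget).
Applying K to premise 3 (O(seal_budget → register_prescription)) and O(seal_budget) yields O(register_prescription).
The contrapositive of premise 7 (O(¬tag_asset → ¬register_prescription)) is O(register_prescription → tag_asset), and O(register_prescription) is already established, so O(tag_asset).
Premise 4 is O(delete_policy → ¬tag_asset); contrapositively O(tag_asset → ¬delete_policy). Since O(tag_asset) holds, K gives O(¬delete_policy).
Premise 2 does not contribute to this derivation.
Thus O(¬delete_policy), which is F(delete_policy): delete_policy is forbidden.

Forbidden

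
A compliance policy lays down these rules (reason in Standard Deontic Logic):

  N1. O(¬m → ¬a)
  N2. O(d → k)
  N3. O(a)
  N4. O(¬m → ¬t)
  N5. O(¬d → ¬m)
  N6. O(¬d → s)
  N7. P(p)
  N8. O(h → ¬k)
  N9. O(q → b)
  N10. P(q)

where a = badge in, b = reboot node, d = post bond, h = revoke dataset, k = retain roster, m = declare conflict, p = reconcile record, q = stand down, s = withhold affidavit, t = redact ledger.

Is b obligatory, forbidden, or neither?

Neither

Premise 9 is O(q → b), but O(q) is not derivable from the premises (the permission P(q) asserts only ¬O(¬q), not O(q)), so it does not yield O(b).
No premise or chain of K-axiom applications forces O(b), and none forces O(¬b). So b is neither obligatory nor forbidden under these norms.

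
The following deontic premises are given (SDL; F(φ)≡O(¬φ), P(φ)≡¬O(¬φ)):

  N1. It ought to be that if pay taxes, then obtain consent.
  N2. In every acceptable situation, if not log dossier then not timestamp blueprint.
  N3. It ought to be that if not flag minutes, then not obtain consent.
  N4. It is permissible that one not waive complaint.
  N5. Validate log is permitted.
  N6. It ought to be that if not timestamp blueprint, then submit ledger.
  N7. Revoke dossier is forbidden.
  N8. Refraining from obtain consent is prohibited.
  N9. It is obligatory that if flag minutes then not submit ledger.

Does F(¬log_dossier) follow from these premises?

Yes

Premise 8 is F(¬obtain_consent), i.e. O(obtain_consent).
Premise 3, O(¬flag_minutes → ¬obtain_consent), contraposes to O(obtain_consent → flag_minutes); with O(obtain_consent) we get O(flag_minutes).
From O(flag_minutes) and premise 9, O(flag_minutes → ¬submit_ledger), we obtain O(¬submit_ledger).
The contrapositive of premise 6 (O(¬timestamp_blueprint → submit_ledger)) is O(¬submit_ledger → timestamp_blueprint), and O(¬submit_ledger) is already established, so O(timestamp_blueprint).
Premise 2, O(¬log_dossier → ¬timestamp_blueprint), contraposes to O(timestamp_blueprint → log_dossier); with O(timestamp_blueprint) we get O(log_dossier).
Premises 1, 4, 5, 7 do not contribute to this derivation.
So O(log_dossier) holds, i.e. F(¬log_dossier). The claim follows.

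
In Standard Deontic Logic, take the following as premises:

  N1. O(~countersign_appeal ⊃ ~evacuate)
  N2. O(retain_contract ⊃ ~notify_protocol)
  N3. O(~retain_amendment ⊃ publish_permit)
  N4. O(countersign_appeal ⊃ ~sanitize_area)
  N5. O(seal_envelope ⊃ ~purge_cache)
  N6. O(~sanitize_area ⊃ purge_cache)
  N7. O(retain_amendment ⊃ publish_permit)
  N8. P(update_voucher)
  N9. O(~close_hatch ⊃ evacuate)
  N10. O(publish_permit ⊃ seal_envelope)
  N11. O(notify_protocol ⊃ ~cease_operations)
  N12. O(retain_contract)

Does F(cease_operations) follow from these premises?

No

Premise 11 is O(notify_protocol ⊃ ~cease_operations), but O(notify_protocol) is not derivable from the premises, so it does not yield O(~cease_operations).
No other premise forces O(~cease_operations). An ideal world satisfying every premise can still have cease_operations true, so F(cease_operations) is not derivable.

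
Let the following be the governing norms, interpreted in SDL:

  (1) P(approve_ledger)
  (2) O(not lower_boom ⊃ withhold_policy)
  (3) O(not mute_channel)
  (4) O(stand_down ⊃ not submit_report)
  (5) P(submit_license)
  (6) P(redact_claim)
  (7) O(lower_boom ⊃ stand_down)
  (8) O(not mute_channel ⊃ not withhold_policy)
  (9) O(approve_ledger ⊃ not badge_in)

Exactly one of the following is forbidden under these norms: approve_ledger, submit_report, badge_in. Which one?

Premise 3 gives O(not mute_channel).
From O(not mute_channel) and premise 8, O(not mute_channel ⊃ not withhold_policy), we obtain O(not withhold_policy).
Premise 2, O(not lower_boom ⊃ withhold_policy), contraposes to O(not withhold_policy ⊃ lower_boom); with O(not withhold_policy) we get O(lower_boom).
From O(lower_boom) and premise 7, O(lower_boom ⊃ stand_down), we obtain O(stand_down).
Applying K to premise 4 (O(stand_down ⊃ not submit_report)) and O(stand_down) yields O(not submit_report).
So O(not submit_report) holds, i.e. submit_report is forbidden. None of the other listed options is forbidden under the premises.

submit_report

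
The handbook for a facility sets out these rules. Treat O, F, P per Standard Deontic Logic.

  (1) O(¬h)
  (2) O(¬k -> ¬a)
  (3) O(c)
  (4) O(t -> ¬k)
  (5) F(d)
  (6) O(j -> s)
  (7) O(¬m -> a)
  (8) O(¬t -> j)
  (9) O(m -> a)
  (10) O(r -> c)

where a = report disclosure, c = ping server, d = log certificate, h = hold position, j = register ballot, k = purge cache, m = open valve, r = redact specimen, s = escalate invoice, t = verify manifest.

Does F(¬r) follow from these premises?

No

Premise 10 is O(r -> c); even if O(c) held, inferring O(r) would be affirming the consequent — invalid.
No other premise forces O(r). An ideal world satisfying every premise can still have ¬r true, so F(¬r) is not derivable.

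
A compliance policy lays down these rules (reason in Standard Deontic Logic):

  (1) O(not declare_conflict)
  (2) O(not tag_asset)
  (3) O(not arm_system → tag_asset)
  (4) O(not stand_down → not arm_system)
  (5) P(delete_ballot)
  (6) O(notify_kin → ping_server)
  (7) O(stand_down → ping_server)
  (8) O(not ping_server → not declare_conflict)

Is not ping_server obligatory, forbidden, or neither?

Forbidden

Premise 2 gives O(not tag_asset).
Premise 3 is O(not arm_system → tag_asset); contrapositively O(not tag_asset → arm_system). Since O(not tag_asset) holds, K gives O(arm_system).
The contrapositive of premise 4 (O(not stand_down → not arm_system)) is O(arm_system → stand_down), and O(arm_system) is already established, so O(stand_down).
With premise 7, O(stand_down → ping_server), the K-axiom yields O(ping_server).
Premises 1, 5, 6, 8 do not contribute to this derivation.
Thus O(ping_server), which is F(not ping_server): not ping_server is forbidden.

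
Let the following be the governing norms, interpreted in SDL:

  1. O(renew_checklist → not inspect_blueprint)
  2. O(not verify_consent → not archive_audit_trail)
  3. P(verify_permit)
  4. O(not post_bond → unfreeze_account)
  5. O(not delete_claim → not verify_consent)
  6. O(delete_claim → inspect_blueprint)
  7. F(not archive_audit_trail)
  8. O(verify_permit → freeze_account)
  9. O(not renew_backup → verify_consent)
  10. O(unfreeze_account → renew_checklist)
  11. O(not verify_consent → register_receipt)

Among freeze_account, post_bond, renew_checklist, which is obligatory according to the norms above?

Premise 7, F(not archive_audit_trail), is equivalent to O(archive_audit_trail).
The contrapositive of premise 2 (O(not verify_consent → not archive_audit_trail)) is O(archive_audit_trail → verify_consent), and O(archive_audit_trail) is already established, so O(verify_consent).
Premise 5, O(not delete_claim → not verify_consent), contraposes to O(verify_consent → delete_claim); with O(verify_consent) we get O(delete_claim).
From O(delete_claim) and premise 6, O(delete_claim → inspect_blueprint), we obtain O(inspect_blueprint).
Premise 1 is O(renew_checklist → not inspect_blueprint); contrapositively O(inspect_blueprint → not renew_checklist). Since O(inspect_blueprint) holds, K gives O(not renew_checklist).
Premise 10, O(unfreeze_account → renew_checklist), contraposes to O(not renew_checklist → not unfreeze_account); with O(not renew_checklist) we get O(not unfreeze_account).
Premise 4, O(not post_bond → unfreeze_account), contraposes to O(not unfreeze_account → post_bond); with O(not unfreeze_account) we get O(post_bond).
So O(post_bond) holds — post_bond is obligatory. None of the other listed options is made obligatory by any chain of premises.

post_bond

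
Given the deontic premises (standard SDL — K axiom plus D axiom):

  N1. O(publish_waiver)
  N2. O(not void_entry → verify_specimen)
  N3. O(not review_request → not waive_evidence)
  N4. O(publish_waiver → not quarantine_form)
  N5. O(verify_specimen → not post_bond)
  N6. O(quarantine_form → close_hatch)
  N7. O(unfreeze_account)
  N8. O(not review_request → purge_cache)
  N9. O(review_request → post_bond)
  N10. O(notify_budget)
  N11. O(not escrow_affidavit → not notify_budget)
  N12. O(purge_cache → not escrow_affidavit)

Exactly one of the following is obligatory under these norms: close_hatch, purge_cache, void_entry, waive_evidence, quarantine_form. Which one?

void_entry

Premise 10 states O(notify_budget) outright.
Premise 11 is O(not escrow_affidavit → not notify_budget); contrapositively O(notify_budget → escrow_affidavit). Since O(notify_budget) holds, K gives O(escrow_affidavit).
Premise 12 is O(purge_cache → not escrow_affidavit); contrapositively O(escrow_affidavit → not purge_cache). Since O(escrow_affidavit) holds, K gives O(not purge_cache).
The contrapositive of premise 8 (O(not review_request → purge_cache)) is O(not purge_cache → review_request), and O(not purge_cache) is already established, so O(review_request).
Premise 9 is O(review_request → post_bond); since O(review_request), deontic closure gives O(post_bond).
Premise 5 is O(verify_specimen → not post_bond); contrapositively O(post_bond → not verify_specimen). Since O(post_bond) holds, K gives O(not verify_specimen).
Premise 2 is O(not void_entry → verify_specimen); contrapositively O(not verify_specimen → void_entry). Since O(not verify_specimen) holds, K gives O(void_entry).
So O(void_entry) holds — void_entry is obligatory. None of the other listed options is made obligatory by any chain of premises.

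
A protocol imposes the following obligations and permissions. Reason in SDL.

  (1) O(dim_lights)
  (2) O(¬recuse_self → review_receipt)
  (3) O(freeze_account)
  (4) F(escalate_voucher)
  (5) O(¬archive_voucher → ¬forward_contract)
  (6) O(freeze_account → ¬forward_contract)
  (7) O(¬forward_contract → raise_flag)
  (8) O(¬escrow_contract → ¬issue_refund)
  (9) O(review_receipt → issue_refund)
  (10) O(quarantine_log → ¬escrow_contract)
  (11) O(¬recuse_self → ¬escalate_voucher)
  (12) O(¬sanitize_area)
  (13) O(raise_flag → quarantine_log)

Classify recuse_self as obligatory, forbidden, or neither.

Obligatory

Premise 3 states O(freeze_account) outright.
From O(freeze_account) and premise 6, O(freeze_account → ¬forward_contract), we obtain O(¬forward_contract).
From O(¬forward_contract) and premise 7, O(¬forward_contract → raise_flag), we obtain O(raise_flag).
With premise 13, O(raise_flag → quarantine_log), the K-axiom yields O(quarantine_log).
From O(quarantine_log) and premise 10, O(quarantine_log → ¬escrow_contract), we obtain O(¬escrow_contract).
From O(¬escrow_contract) and premise 8, O(¬escrow_contract → ¬issue_refund), we obtain O(¬issue_refund).
Premise 9, O(review_receipt → issue_refund), contraposes to O(¬issue_refund → ¬review_receipt); with O(¬issue_refund) we get O(¬review_receipt).
Premise 2 is O(¬recuse_self → review_receipt); contrapositively O(¬review_receipt → recuse_self). Since O(¬review_receipt) holds, K gives O(recuse_self).
Premises 1, 4, 5, 11, 12 do not contribute to this derivation.
Hence recuse_self is obligatory.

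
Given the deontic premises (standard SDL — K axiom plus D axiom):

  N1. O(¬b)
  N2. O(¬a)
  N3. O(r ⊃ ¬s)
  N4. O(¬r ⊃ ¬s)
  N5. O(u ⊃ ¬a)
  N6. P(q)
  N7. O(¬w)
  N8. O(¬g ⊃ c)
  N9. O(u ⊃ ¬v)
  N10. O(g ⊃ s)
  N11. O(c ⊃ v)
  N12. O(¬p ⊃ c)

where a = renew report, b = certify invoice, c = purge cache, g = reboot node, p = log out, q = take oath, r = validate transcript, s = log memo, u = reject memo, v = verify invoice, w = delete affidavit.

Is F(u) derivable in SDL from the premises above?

By case analysis on r: premise 3 gives O(r ⊃ ¬s) and premise 4 gives O(¬r ⊃ ¬s), so O(¬s) either way.
The contrapositive of premise 10 (O(g ⊃ s)) is O(¬s ⊃ ¬g), and O(¬s) is already established, so O(¬g).
Applying K to premise 8 (O(¬g ⊃ c)) and O(¬g) yields O(c).
Premise 11 is O(c ⊃ v); since O(c), deontic closure gives O(v).
Premise 9, O(u ⊃ ¬v), contraposes to O(v ⊃ ¬u); with O(v) we get O(¬u).
Premises 1, 2, 5, 6, 7, 12 do not contribute to this derivation.
So O(¬u) holds, i.e. F(u). The claim follows.

Yes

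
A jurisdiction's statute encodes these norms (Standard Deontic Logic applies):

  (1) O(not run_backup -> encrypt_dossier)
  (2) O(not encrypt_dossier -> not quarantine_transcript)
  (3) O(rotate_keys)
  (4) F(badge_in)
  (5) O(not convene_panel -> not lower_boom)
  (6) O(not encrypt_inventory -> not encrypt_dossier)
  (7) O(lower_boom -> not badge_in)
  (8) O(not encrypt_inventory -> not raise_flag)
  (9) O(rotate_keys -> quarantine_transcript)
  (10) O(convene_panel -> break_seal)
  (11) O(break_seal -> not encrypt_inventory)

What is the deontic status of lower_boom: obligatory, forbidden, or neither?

Premise 3 gives O(rotate_keys).
Applying K to premise 9 (O(rotate_keys -> quarantine_transcript)) and O(rotate_keys) yields O(quarantine_transcript).
Premise 2 is O(not encrypt_dossier -> not quarantine_transcript); contrapositively O(quarantine_transcript -> encrypt_dossier). Since O(quarantine_transcript) holds, K gives O(encrypt_dossier).
The contrapositive of premise 6 (O(not encrypt_inventory -> not encrypt_dossier)) is O(encrypt_dossier -> encrypt_inventory), and O(encrypt_dossier) is already established, so O(encrypt_inventory).
Premise 11 is O(break_seal -> not encrypt_inventory); contrapositively O(encrypt_inventory -> not break_seal). Since O(encrypt_inventory) holds, K gives O(not break_seal).
Premise 10 is O(convene_panel -> break_seal); contrapositively O(not break_seal -> not convene_panel). Since O(not break_seal) holds, K gives O(not convene_panel).
From O(not convene_panel) and premise 5, O(not convene_panel -> not lower_boom), we obtain O(not lower_boom).
Premises 1, 4, 7, 8 do not contribute to this derivation.
Thus O(not lower_boom), which is F(lower_boom): lower_boom is forbidden.

Forbidden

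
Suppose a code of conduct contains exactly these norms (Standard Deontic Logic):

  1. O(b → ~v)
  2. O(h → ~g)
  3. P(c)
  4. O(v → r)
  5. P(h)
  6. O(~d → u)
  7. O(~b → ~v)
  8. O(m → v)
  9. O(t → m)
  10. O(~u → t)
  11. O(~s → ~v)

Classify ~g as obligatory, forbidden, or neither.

Premise 2 is O(h → ~g), but O(h) is not derivable from the premises (the permission P(h) asserts only ~O(~h), not O(h)), so it does not yield O(~g).
No premise or chain of K-axiom applications forces O(~g), and none forces O(g). So ~g is neither obligatory nor forbidden under these norms.

Neither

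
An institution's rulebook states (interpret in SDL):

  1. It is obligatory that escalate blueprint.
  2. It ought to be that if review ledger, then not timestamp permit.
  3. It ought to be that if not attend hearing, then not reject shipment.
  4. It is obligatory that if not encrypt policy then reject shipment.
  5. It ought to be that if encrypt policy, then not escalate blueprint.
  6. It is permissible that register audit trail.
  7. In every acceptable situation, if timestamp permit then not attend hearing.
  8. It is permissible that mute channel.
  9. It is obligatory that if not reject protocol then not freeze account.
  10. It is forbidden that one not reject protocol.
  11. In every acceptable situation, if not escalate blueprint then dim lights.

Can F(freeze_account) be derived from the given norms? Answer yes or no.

No

Premise 9 is O(¬reject_protocol → ¬freeze_account), but O(¬reject_protocol) is not derivable from the premises, so it does not yield O(¬freeze_account).
No other premise forces O(¬freeze_account). An ideal world satisfying every premise can still have freeze_account true, so F(freeze_account) is not derivable.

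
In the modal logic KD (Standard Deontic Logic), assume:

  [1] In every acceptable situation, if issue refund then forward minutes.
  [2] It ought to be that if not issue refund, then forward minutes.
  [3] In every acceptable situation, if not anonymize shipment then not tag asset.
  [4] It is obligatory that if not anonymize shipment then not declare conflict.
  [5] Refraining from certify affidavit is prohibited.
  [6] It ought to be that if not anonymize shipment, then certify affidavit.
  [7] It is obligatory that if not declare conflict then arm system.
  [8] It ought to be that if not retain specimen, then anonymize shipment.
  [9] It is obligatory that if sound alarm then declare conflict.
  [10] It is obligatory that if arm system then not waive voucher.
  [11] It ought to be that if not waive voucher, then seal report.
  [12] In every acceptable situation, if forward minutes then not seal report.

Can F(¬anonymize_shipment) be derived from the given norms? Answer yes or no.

Premises 1 and 2 cover both cases: O(issue_refund → forward_minutes) and O(¬issue_refund → forward_minutes). Since issue_refund ∨ ¬issue_refund is a tautology, O(forward_minutes) follows.
With premise 12, O(forward_minutes → ¬seal_report), the K-axiom yields O(¬seal_report).
Premise 11, O(¬waive_voucher → seal_report), contraposes to O(¬seal_report → waive_voucher); with O(¬seal_report) we get O(waive_voucher).
Premise 10, O(arm_system → ¬waive_voucher), contraposes to O(waive_voucher → ¬arm_system); with O(waive_voucher) we get O(¬arm_system).
Premise 7, O(¬declare_conflict → arm_system), contraposes to O(¬arm_system → declare_conflict); with O(¬arm_system) we get O(declare_conflict).
The contrapositive of premise 4 (O(¬anonymize_shipment → ¬declare_conflict)) is O(declare_conflict → anonymize_shipment), and O(declare_conflict) is already established, so O(anonymize_shipment).
Premises 3, 5, 6, 8, 9 do not contribute to this derivation.
So O(anonymize_shipment) holds, i.e. F(¬anonymize_shipment). The claim follows.

Yes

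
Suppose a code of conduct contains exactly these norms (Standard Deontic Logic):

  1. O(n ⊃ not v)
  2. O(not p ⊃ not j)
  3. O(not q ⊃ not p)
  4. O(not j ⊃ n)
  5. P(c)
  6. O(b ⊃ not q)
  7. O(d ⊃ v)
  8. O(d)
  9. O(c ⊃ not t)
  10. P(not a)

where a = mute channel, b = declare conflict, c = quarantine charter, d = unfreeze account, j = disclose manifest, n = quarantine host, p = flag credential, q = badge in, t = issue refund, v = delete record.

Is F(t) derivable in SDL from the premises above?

Premise 9 is O(c ⊃ not t), but O(c) is not derivable from the premises (the permission P(c) asserts only not O(not c), not O(c)), so it does not yield O(not t).
No other premise forces O(not t). An ideal world satisfying every premise can still have t true, so F(t) is not derivable.

No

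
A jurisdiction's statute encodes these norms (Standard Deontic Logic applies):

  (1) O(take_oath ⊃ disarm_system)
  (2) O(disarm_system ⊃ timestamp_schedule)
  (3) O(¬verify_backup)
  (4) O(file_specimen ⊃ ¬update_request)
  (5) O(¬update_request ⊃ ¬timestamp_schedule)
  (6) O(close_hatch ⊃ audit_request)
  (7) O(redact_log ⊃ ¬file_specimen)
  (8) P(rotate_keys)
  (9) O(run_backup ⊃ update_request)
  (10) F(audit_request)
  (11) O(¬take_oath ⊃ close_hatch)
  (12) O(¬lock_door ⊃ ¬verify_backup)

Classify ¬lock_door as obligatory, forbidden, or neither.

Neither

Premise 12 is O(¬lock_door ⊃ ¬verify_backup); even if O(¬verify_backup) held, inferring O(¬lock_door) would be affirming the consequent — invalid.
No premise or chain of K-axiom applications forces O(¬lock_door), and none forces O(lock_door). So ¬lock_door is neither obligatory nor forbidden under these norms.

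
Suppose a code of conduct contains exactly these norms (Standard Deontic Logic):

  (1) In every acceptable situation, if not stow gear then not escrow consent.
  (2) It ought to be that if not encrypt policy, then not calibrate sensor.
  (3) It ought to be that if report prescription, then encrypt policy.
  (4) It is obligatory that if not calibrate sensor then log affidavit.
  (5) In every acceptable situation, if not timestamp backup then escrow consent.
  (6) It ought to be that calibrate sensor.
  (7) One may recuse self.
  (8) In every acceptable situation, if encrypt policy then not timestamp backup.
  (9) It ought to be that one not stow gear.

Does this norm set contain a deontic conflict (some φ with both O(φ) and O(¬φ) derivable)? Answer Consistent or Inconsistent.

Inconsistent

From premise 6 we have O(calibrate_sensor).
The contrapositive of premise 2 (O(¬encrypt_policy → ¬calibrate_sensor)) is O(calibrate_sensor → encrypt_policy), and O(calibrate_sensor) is already established, so O(encrypt_policy).
Premise 8 is O(encrypt_policy → ¬timestamp_backup); since O(encrypt_policy), deontic closure gives O(¬timestamp_backup).
From O(¬timestamp_backup) and premise 5, O(¬timestamp_backup → escrow_consent), we obtain O(escrow_consent).
Premise 1, O(¬stow_gear → ¬escrow_consent), contraposes to O(escrow_consent → stow_gear); with O(escrow_consent) we get O(stow_gear).
However, premise 9 gives O(¬stow_gear).
We now have both O(stow_gear) and O(¬stow_gear) — stow_gear is simultaneously obligatory and forbidden, violating the D-axiom.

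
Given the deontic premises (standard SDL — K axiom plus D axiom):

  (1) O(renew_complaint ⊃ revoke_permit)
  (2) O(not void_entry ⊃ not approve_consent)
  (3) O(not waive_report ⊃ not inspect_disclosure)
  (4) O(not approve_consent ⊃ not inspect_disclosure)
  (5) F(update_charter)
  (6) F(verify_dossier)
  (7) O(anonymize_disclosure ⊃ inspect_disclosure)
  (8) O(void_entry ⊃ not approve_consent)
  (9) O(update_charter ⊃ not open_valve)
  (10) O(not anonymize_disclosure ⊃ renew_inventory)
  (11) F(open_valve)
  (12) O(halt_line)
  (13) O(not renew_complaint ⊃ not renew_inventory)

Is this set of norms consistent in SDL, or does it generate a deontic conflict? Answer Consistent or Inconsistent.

Consistent

Premise 9 is O(update_charter ⊃ not open_valve); even if O(not open_valve) held, inferring O(update_charter) would be affirming the consequent — invalid.
So O(update_charter) is not derivable, and the apparent clash with O(not update_charter) does not arise.
A world satisfying every obligation exists (e.g. anonymize_disclosure=false, approve_consent=false, halt_line=true, inspect_disclosure=false, open_valve=false, renew_complaint=true, renew_inventory=true, revoke_permit=true, update_charter=false, verify_dossier=false, void_entry=false, waive_report=false); no atom is both obligatory and forbidden, so the set is consistent.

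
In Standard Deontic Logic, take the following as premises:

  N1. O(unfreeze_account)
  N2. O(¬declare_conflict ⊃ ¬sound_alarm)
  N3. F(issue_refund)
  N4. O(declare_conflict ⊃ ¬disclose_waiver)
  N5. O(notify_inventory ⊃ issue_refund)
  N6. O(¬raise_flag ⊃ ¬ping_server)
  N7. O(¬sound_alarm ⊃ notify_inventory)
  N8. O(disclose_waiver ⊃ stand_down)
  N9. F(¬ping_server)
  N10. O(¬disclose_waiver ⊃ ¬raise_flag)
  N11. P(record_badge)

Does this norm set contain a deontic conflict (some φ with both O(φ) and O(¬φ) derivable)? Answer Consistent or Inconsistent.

Inconsistent

Premise 3, F(issue_refund), is equivalent to O(¬issue_refund).
Premise 5 is O(notify_inventory ⊃ issue_refund); contrapositively O(¬issue_refund ⊃ ¬notify_inventory). Since O(¬issue_refund) holds, K gives O(¬notify_inventory).
Premise 7, O(¬sound_alarm ⊃ notify_inventory), contraposes to O(¬notify_inventory ⊃ sound_alarm); with O(¬notify_inventory) we get O(sound_alarm).
The contrapositive of premise 2 (O(¬declare_conflict ⊃ ¬sound_alarm)) is O(sound_alarm ⊃ declare_conflict), and O(sound_alarm) is already established, so O(declare_conflict).
With premise 4, O(declare_conflict ⊃ ¬disclose_waiver), the K-axiom yields O(¬disclose_waiver).
From O(¬disclose_waiver) and premise 10, O(¬disclose_waiver ⊃ ¬raise_flag), we obtain O(¬raise_flag).
With premise 6, O(¬raise_flag ⊃ ¬ping_server), the K-axiom yields O(¬ping_server).
But premise 9, F(¬ping_server), means O(ping_server).
We now have both O(¬ping_server) and O(ping_server) — ping_server is simultaneously obligatory and forbidden, violating the D-axiom.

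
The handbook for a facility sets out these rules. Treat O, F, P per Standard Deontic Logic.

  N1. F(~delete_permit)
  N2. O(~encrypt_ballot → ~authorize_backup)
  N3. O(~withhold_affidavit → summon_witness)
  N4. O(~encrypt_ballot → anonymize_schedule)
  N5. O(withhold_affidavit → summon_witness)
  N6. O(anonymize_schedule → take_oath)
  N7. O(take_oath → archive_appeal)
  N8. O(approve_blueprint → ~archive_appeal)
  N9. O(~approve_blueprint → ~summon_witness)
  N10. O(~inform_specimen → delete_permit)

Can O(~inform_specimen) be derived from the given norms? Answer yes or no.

No

Premise 10 is O(~inform_specimen → delete_permit); even if O(delete_permit) held, inferring O(~inform_specimen) would be affirming the consequent — invalid.
No other premise forces O(~inform_specimen). An ideal world satisfying every premise can still have ~inform_specimen false, so O(~inform_specimen) is not derivable.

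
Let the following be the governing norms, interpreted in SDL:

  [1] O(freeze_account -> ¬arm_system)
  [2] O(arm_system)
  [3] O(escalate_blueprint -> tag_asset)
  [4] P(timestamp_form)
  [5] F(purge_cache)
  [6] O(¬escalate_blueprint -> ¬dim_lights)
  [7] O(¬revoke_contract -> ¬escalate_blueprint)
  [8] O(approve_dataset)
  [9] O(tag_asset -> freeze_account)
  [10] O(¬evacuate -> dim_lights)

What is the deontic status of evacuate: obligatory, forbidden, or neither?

Obligatory

Premise 2 gives O(arm_system).
The contrapositive of premise 1 (O(freeze_account -> ¬arm_system)) is O(arm_system -> ¬freeze_account), and O(arm_system) is already established, so O(¬freeze_account).
The contrapositive of premise 9 (O(tag_asset -> freeze_account)) is O(¬freeze_account -> ¬tag_asset), and O(¬freeze_account) is already established, so O(¬tag_asset).
Premise 3 is O(escalate_blueprint -> tag_asset); contrapositively O(¬tag_asset -> ¬escalate_blueprint). Since O(¬tag_asset) holds, K gives O(¬escalate_blueprint).
Premise 6 is O(¬escalate_blueprint -> ¬dim_lights); since O(¬escalate_blueprint), deontic closure gives O(¬dim_lights).
Premise 10 is O(¬evacuate -> dim_lights); contrapositively O(¬dim_lights -> evacuate). Since O(¬dim_lights) holds, K gives O(evacuate).
Premises 4, 5, 7, 8 do not contribute to this derivation.
Hence evacuate is obligatory.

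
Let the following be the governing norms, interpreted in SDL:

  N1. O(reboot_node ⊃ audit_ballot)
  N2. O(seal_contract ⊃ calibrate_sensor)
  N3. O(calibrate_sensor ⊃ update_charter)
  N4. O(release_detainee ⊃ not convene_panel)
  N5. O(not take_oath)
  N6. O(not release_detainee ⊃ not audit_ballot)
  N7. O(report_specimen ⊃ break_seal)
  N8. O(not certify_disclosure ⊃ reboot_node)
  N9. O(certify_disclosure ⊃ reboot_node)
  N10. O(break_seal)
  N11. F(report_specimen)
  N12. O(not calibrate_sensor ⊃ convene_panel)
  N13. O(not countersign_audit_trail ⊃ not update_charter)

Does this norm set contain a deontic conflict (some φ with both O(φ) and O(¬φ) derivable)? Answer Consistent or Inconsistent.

Premise 7 is O(report_specimen ⊃ break_seal); even if O(break_seal) held, inferring O(report_specimen) would be affirming the consequent — invalid.
So O(report_specimen) is not derivable, and the apparent clash with O(not report_specimen) does not arise.
A world satisfying every obligation exists (e.g. audit_ballot=true, break_seal=true, calibrate_sensor=true, certify_disclosure=false, convene_panel=false, countersign_audit_trail=true, reboot_node=true, release_detainee=true, report_specimen=false, seal_contract=false, take_oath=false, update_charter=true); no atom is both obligatory and forbidden, so the set is consistent.

Consistent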